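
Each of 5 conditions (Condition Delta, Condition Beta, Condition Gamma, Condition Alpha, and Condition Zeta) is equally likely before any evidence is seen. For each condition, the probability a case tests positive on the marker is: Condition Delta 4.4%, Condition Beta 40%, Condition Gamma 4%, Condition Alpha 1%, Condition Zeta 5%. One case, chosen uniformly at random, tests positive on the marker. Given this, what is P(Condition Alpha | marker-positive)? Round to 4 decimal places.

With a uniform prior (1/5 each), posterior ∝ likelihood:
  Condition Delta: 0.044
  Condition Beta: 0.4
  Condition Gamma: 0.04
  Condition Alpha: 0.01
  Condition Zeta: 0.05
Normalizing constant = 0.544.
P(Condition Alpha | evidence) = 0.01 / 0.544 ≈ 0.0184.

0.0184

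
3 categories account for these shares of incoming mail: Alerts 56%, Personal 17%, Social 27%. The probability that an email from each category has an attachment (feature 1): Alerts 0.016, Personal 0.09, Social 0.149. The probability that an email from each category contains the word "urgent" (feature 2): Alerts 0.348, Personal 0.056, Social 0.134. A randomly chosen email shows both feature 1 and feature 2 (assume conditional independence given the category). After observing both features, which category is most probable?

Compute prior × likelihood for every hypothesis:
  Alerts: 0.56 × 0.016 × 0.348 = 0.00311808
  Personal: 0.17 × 0.09 × 0.056 = 0.0008568
  Social: 0.27 × 0.149 × 0.134 = 0.00539082
Total = 0.0093657.
Largest term belongs to Social, so Social is most probable.

Social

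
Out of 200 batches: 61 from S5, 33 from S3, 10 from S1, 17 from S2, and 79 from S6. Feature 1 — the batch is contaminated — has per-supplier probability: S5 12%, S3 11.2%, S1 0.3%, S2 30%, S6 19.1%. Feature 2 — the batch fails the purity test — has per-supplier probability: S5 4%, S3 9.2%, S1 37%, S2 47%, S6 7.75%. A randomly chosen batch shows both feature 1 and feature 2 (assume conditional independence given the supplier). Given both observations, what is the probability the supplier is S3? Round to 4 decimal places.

Compute prior × likelihood for every hypothesis:
  S5: 0.305 × 0.12 × 0.04 = 0.001464
  S3: 0.165 × 0.112 × 0.092 = 0.00170016
  S1: 0.05 × 0.003 × 0.37 = 0.0000555
  S2: 0.085 × 0.3 × 0.47 = 0.011985
  S6: 0.395 × 0.191 × 0.0775 = 0.0058469875
Normalizing constant = 0.0210516475.
P(S3 | evidence) = 0.00170016 / 0.0210516475 ≈ 0.0808.

0.0808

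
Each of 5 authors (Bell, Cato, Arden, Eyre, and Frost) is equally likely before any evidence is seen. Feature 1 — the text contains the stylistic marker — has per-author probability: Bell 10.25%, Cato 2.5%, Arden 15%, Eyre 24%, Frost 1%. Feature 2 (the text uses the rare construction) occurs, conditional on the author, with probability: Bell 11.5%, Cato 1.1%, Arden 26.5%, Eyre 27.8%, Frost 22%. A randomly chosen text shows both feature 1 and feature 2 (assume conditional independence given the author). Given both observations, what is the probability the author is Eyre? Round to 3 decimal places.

With a uniform prior (1/5 each), posterior ∝ likelihood:
  Bell: 0.1025 × 0.115 = 0.0117875
  Cato: 0.025 × 0.011 = 0.000275
  Arden: 0.15 × 0.265 = 0.03975
  Eyre: 0.24 × 0.278 = 0.06672
  Frost: 0.01 × 0.22 = 0.0022
Normalizing constant = 0.1207325.
P(Eyre | evidence) = 0.06672 / 0.1207325 ≈ 0.553.

0.553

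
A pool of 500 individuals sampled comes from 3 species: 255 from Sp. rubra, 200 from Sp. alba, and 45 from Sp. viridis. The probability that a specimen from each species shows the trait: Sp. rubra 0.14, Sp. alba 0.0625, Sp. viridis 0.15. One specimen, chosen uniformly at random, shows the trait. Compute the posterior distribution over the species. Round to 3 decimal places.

Compute prior × likelihood for every hypothesis:
  Sp. rubra: 0.51 × 0.14 = 0.0714
  Sp. alba: 0.4 × 0.0625 = 0.025
  Sp. viridis: 0.09 × 0.15 = 0.0135
Sum = 0.1099.
P(Sp. rubra | trait) = 0.0714/0.1099 ≈ 0.650
P(Sp. alba | trait) = 0.025/0.1099 ≈ 0.227
P(Sp. viridis | trait) = 0.0135/0.1099 ≈ 0.123

Sp. rubra 0.650, Sp. alba 0.227, Sp. viridis 0.123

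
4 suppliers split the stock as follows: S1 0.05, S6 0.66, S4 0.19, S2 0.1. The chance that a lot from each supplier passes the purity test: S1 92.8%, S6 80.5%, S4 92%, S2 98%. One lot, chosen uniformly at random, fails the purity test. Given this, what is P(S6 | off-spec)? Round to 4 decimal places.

Taking complements, P(off-spec | each) = S1 0.072, S6 0.195, S4 0.08, S2 0.02.
Unnormalized posteriors (prior × likelihood):
  S1: 0.05 × 0.072 = 0.0036
  S6: 0.66 × 0.195 = 0.1287
  S4: 0.19 × 0.08 = 0.0152
  S2: 0.1 × 0.02 = 0.002
Sum = 0.1495.
P(S6 | evidence) = 0.1287 / 0.1495 ≈ 0.8609.

0.8609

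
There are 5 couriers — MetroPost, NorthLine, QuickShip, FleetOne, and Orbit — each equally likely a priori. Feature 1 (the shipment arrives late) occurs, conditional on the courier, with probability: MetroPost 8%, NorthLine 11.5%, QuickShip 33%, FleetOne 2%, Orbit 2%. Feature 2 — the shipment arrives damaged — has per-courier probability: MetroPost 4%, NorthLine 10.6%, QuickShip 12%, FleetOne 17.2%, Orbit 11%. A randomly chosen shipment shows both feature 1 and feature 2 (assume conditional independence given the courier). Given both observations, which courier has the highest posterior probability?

Since the prior is uniform, the posterior is proportional to the likelihood:
  MetroPost: 0.08 × 0.04 = 0.0032
  NorthLine: 0.115 × 0.106 = 0.01219
  QuickShip: 0.33 × 0.12 = 0.0396
  FleetOne: 0.02 × 0.172 = 0.00344
  Orbit: 0.02 × 0.11 = 0.0022
Sum = 0.06063.
Largest term belongs to QuickShip, so QuickShip is most probable.

QuickShip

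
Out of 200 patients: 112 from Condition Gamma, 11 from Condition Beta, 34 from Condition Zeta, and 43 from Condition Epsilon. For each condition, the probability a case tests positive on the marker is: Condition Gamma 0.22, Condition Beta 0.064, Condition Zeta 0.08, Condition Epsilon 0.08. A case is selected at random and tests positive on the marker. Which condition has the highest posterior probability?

By Bayes' rule, posterior ∝ prior × likelihood:
  Condition Gamma: 0.56 × 0.22 = 0.1232
  Condition Beta: 0.055 × 0.064 = 0.00352
  Condition Zeta: 0.17 × 0.08 = 0.0136
  Condition Epsilon: 0.215 × 0.08 = 0.0172
Sum = 0.15752.
Largest term belongs to Condition Gamma, so Condition Gamma is most probable.

Condition Gamma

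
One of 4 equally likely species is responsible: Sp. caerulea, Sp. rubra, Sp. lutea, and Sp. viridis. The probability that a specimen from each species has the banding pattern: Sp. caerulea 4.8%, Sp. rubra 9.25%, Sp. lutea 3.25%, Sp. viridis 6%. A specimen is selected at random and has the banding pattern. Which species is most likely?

With a uniform prior (1/4 each), posterior ∝ likelihood:
  Sp. caerulea: 0.048
  Sp. rubra: 0.0925
  Sp. lutea: 0.0325
  Sp. viridis: 0.06
Total = 0.233.
Largest term belongs to Sp. rubra, so Sp. rubra is most probable.

Sp. rubra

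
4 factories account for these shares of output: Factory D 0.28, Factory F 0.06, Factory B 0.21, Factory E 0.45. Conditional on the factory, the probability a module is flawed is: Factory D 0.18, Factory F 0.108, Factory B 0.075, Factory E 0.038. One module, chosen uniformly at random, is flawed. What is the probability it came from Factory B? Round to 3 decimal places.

0.176

By Bayes' rule, posterior ∝ prior × likelihood:
  Factory D: 0.28 × 0.18 = 0.0504
  Factory F: 0.06 × 0.108 = 0.00648
  Factory B: 0.21 × 0.075 = 0.01575
  Factory E: 0.45 × 0.038 = 0.0171
Total = 0.08973.
P(Factory B | evidence) = 0.01575 / 0.08973 ≈ 0.176.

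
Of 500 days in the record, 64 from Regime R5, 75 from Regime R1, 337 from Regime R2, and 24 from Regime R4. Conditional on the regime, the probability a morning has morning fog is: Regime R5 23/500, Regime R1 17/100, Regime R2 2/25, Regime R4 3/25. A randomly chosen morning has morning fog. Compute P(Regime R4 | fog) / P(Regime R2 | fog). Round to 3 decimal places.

Prior × likelihood for each hypothesis:
  Regime R5: 0.128 × 0.046 = 0.005888
  Regime R1: 0.15 × 0.17 = 0.0255
  Regime R2: 0.674 × 0.08 = 0.05392
  Regime R4: 0.048 × 0.12 = 0.00576
Sum = 0.091068.
The ratio is 0.00576 / 0.05392 (the normalizer cancels) = 0.107.

0.107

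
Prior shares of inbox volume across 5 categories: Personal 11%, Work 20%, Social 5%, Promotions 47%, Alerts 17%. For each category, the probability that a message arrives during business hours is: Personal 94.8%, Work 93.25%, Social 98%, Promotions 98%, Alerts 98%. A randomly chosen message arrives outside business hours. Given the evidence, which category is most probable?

Taking complements, P(off-hours | each) = Personal 0.052, Work 0.0675, Social 0.02, Promotions 0.02, Alerts 0.02.
By Bayes' rule, posterior ∝ prior × likelihood:
  Personal: 0.11 × 0.052 = 0.00572
  Work: 0.2 × 0.0675 = 0.0135
  Social: 0.05 × 0.02 = 0.001
  Promotions: 0.47 × 0.02 = 0.0094
  Alerts: 0.17 × 0.02 = 0.0034
Total = 0.03302.
Largest term belongs to Work, so Work is most probable.

Work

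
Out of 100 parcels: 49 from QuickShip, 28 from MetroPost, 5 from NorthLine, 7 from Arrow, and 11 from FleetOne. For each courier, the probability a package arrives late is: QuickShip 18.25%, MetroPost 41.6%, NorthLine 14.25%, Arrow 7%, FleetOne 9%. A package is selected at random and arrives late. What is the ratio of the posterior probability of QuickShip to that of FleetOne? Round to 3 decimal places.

Compute prior × likelihood for every hypothesis:
  QuickShip: 0.49 × 0.1825 = 0.089425
  MetroPost: 0.28 × 0.416 = 0.11648
  NorthLine: 0.05 × 0.1425 = 0.007125
  Arrow: 0.07 × 0.07 = 0.0049
  FleetOne: 0.11 × 0.09 = 0.0099
Total = 0.22783.
The ratio is 0.089425 / 0.0099 (the normalizer cancels) = 9.033.

9.033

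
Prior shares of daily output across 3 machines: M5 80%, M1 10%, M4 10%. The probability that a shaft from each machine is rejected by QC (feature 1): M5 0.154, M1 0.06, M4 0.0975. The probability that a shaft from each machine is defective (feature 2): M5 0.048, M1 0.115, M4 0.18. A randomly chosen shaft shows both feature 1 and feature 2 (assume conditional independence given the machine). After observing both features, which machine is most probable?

M5

By Bayes' rule, posterior ∝ prior × likelihood:
  M5: 0.8 × 0.154 × 0.048 = 0.0059136
  M1: 0.1 × 0.06 × 0.115 = 0.00069
  M4: 0.1 × 0.0975 × 0.18 = 0.001755
Total = 0.0083586.
Largest term belongs to M5, so M5 is most probable.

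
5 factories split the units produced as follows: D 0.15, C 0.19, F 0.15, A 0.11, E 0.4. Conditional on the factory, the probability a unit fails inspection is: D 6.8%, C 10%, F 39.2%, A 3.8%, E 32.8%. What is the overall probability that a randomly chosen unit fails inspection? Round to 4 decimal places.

Unnormalized posteriors (prior × likelihood):
  D: 0.15 × 0.068 = 0.0102
  C: 0.19 × 0.1 = 0.019
  F: 0.15 × 0.392 = 0.0588
  A: 0.11 × 0.038 = 0.00418
  E: 0.4 × 0.328 = 0.1312
P(nonconforming) = 0.0102 + 0.019 + 0.0588 + 0.00418 + 0.1312 = 0.22338 → 0.2234.

0.2234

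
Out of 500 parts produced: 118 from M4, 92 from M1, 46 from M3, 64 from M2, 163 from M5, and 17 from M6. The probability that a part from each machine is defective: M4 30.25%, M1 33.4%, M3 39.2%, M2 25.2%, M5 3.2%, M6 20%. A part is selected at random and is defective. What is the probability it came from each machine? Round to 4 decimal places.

Compute prior × likelihood for every hypothesis:
  M4: 0.236 × 0.3025 = 0.07139
  M1: 0.184 × 0.334 = 0.061456
  M3: 0.092 × 0.392 = 0.036064
  M2: 0.128 × 0.252 = 0.032256
  M5: 0.326 × 0.032 = 0.010432
  M6: 0.034 × 0.2 = 0.0068
Normalizing constant = 0.218398.
P(M4 | defective) = 0.07139/0.218398 ≈ 0.3269
P(M1 | defective) = 0.061456/0.218398 ≈ 0.2814
P(M3 | defective) = 0.036064/0.218398 ≈ 0.1651
P(M2 | defective) = 0.032256/0.218398 ≈ 0.1477
P(M5 | defective) = 0.010432/0.218398 ≈ 0.0478
P(M6 | defective) = 0.0068/0.218398 ≈ 0.0311
(Check: 0.3269+0.2814+0.1651+0.1477+0.0478+0.0311 = 1.0000.)

M4 0.3269, M1 0.2814, M3 0.1651, M2 0.1477, M5 0.0478, M6 0.0311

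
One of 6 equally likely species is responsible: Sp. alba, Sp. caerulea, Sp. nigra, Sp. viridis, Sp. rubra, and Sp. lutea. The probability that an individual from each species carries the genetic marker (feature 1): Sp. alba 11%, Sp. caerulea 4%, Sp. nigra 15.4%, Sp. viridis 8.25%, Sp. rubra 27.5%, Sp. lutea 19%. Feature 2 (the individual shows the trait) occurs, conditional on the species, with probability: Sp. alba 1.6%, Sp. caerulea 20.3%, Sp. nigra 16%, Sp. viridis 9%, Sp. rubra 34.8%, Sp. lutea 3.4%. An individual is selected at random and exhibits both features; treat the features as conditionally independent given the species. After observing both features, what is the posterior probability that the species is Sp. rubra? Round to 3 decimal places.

0.664

With a uniform prior (1/6 each), posterior ∝ likelihood:
  Sp. alba: 0.11 × 0.016 = 0.00176
  Sp. caerulea: 0.04 × 0.203 = 0.00812
  Sp. nigra: 0.154 × 0.16 = 0.02464
  Sp. viridis: 0.0825 × 0.09 = 0.007425
  Sp. rubra: 0.275 × 0.348 = 0.0957
  Sp. lutea: 0.19 × 0.034 = 0.00646
Sum = 0.144105.
P(Sp. rubra | evidence) = 0.0957 / 0.144105 ≈ 0.664.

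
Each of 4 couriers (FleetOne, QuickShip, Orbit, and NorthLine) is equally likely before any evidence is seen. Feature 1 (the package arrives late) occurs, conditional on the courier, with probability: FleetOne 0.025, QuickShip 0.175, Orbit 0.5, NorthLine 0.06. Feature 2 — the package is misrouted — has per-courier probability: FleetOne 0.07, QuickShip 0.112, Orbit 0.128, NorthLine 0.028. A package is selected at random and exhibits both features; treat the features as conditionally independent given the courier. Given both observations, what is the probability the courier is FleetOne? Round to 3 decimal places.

0.020

Since the prior is uniform, the posterior is proportional to the likelihood:
  FleetOne: 0.025 × 0.07 = 0.00175
  QuickShip: 0.175 × 0.112 = 0.0196
  Orbit: 0.5 × 0.128 = 0.064
  NorthLine: 0.06 × 0.028 = 0.00168
Total = 0.08703.
P(FleetOne | evidence) = 0.00175 / 0.08703 ≈ 0.020.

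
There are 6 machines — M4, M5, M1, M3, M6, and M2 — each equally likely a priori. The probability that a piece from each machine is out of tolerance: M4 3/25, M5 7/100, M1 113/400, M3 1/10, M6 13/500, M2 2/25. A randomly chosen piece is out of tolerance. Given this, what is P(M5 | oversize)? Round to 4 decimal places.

0.1032

Since the prior is uniform, the posterior is proportional to the likelihood:
  M4: 0.12
  M5: 0.07
  M1: 0.2825
  M3: 0.1
  M6: 0.026
  M2: 0.08
Sum = 0.6785.
P(M5 | evidence) = 0.07 / 0.6785 ≈ 0.1032.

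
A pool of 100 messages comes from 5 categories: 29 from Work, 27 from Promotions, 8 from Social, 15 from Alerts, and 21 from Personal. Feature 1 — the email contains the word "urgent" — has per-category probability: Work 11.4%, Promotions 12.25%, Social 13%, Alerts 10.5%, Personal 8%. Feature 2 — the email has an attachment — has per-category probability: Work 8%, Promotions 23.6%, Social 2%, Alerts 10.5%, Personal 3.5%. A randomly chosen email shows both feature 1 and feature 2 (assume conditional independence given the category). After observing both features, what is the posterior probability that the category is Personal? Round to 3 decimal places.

By Bayes' rule, posterior ∝ prior × likelihood:
  Work: 0.29 × 0.114 × 0.08 = 0.0026448
  Promotions: 0.27 × 0.1225 × 0.236 = 0.0078057
  Social: 0.08 × 0.13 × 0.02 = 0.000208
  Alerts: 0.15 × 0.105 × 0.105 = 0.00165375
  Personal: 0.21 × 0.08 × 0.035 = 0.000588
Sum = 0.01290025.
P(Personal | evidence) = 0.000588 / 0.01290025 ≈ 0.046.

0.046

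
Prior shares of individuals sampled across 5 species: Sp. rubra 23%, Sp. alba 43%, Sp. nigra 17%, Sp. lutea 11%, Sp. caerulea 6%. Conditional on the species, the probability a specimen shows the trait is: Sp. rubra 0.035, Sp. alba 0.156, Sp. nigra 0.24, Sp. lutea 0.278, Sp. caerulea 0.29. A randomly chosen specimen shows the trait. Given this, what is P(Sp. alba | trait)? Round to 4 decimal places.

0.4092

Compute prior × likelihood for every hypothesis:
  Sp. rubra: 0.23 × 0.035 = 0.00805
  Sp. alba: 0.43 × 0.156 = 0.06708
  Sp. nigra: 0.17 × 0.24 = 0.0408
  Sp. lutea: 0.11 × 0.278 = 0.03058
  Sp. caerulea: 0.06 × 0.29 = 0.0174
Normalizing constant = 0.16391.
P(Sp. alba | evidence) = 0.06708 / 0.16391 ≈ 0.4092.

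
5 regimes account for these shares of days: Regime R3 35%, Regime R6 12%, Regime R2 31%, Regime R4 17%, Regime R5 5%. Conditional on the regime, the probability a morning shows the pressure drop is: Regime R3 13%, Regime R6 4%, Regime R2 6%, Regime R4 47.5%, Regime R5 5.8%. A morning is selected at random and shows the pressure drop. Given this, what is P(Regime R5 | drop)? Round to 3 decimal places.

By Bayes' rule, posterior ∝ prior × likelihood:
  Regime R3: 0.35 × 0.13 = 0.0455
  Regime R6: 0.12 × 0.04 = 0.0048
  Regime R2: 0.31 × 0.06 = 0.0186
  Regime R4: 0.17 × 0.475 = 0.08075
  Regime R5: 0.05 × 0.058 = 0.0029
Total = 0.15255.
P(Regime R5 | evidence) = 0.0029 / 0.15255 ≈ 0.019.

0.019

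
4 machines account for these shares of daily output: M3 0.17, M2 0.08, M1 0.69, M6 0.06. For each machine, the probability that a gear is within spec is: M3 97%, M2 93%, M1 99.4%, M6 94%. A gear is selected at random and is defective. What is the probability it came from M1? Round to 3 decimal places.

0.225

Taking complements, P(defective | each) = M3 0.03, M2 0.07, M1 0.006, M6 0.06.
By Bayes' rule, posterior ∝ prior × likelihood:
  M3: 0.17 × 0.03 = 0.0051
  M2: 0.08 × 0.07 = 0.0056
  M1: 0.69 × 0.006 = 0.00414
  M6: 0.06 × 0.06 = 0.0036
Total = 0.01844.
P(M1 | evidence) = 0.00414 / 0.01844 ≈ 0.225.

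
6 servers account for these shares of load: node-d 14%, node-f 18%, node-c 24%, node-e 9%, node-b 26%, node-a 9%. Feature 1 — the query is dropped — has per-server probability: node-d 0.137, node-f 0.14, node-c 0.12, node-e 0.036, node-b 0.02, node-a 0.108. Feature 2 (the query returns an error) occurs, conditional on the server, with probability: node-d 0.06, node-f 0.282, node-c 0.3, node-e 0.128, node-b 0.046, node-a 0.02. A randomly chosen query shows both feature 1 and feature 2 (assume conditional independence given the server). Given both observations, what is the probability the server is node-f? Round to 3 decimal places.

0.400

Unnormalized posteriors (prior × likelihood):
  node-d: 0.14 × 0.137 × 0.06 = 0.0011508
  node-f: 0.18 × 0.14 × 0.282 = 0.0071064
  node-c: 0.24 × 0.12 × 0.3 = 0.00864
  node-e: 0.09 × 0.036 × 0.128 = 0.00041472
  node-b: 0.26 × 0.02 × 0.046 = 0.0002392
  node-a: 0.09 × 0.108 × 0.02 = 0.0001944
Sum = 0.01774552.
P(node-f | evidence) = 0.0071064 / 0.01774552 ≈ 0.400.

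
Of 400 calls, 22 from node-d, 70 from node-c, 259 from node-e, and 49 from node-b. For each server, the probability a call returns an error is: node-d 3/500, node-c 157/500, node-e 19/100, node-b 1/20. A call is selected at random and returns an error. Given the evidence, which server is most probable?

Unnormalized posteriors (prior × likelihood):
  node-d: 0.055 × 0.006 = 0.00033
  node-c: 0.175 × 0.314 = 0.05495
  node-e: 0.6475 × 0.19 = 0.123025
  node-b: 0.1225 × 0.05 = 0.006125
Normalizing constant = 0.18443.
Largest term belongs to node-e, so node-e is most probable.

node-e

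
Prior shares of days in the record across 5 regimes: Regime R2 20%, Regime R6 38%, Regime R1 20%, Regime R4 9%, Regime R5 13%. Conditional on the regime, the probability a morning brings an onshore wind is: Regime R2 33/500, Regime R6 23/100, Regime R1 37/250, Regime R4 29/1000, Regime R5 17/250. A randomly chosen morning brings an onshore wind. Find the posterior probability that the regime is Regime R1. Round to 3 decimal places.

Unnormalized posteriors (prior × likelihood):
  Regime R2: 0.2 × 0.066 = 0.0132
  Regime R6: 0.38 × 0.23 = 0.0874
  Regime R1: 0.2 × 0.148 = 0.0296
  Regime R4: 0.09 × 0.029 = 0.00261
  Regime R5: 0.13 × 0.068 = 0.00884
Total = 0.14165.
P(Regime R1 | evidence) = 0.0296 / 0.14165 ≈ 0.209.

0.209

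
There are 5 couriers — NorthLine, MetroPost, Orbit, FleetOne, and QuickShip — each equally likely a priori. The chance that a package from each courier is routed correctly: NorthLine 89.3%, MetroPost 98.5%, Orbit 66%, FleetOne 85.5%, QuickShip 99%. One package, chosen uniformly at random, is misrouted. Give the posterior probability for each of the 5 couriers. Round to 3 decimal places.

Taking complements, P(misrouted | each) = NorthLine 0.107, MetroPost 0.015, Orbit 0.34, FleetOne 0.145, QuickShip 0.01.
Since the prior is uniform, the posterior is proportional to the likelihood:
  NorthLine: 0.107
  MetroPost: 0.015
  Orbit: 0.34
  FleetOne: 0.145
  QuickShip: 0.01
Normalizing constant = 0.617.
P(NorthLine | misrouted) = 0.107/0.617 ≈ 0.173
P(MetroPost | misrouted) = 0.015/0.617 ≈ 0.024
P(Orbit | misrouted) = 0.34/0.617 ≈ 0.551
P(FleetOne | misrouted) = 0.145/0.617 ≈ 0.235
P(QuickShip | misrouted) = 0.01/0.617 ≈ 0.016
(Check: 0.173+0.024+0.551+0.235+0.016 = 0.999.)

NorthLine 0.173, MetroPost 0.024, Orbit 0.551, FleetOne 0.235, QuickShip 0.016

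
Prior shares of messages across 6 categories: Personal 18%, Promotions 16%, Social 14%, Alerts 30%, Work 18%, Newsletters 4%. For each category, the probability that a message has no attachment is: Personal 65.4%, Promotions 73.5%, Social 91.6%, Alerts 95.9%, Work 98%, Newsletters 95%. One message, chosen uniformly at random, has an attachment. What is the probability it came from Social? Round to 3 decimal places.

0.088

Taking complements, P(attachment | each) = Personal 0.346, Promotions 0.265, Social 0.084, Alerts 0.041, Work 0.02, Newsletters 0.05.
By Bayes' rule, posterior ∝ prior × likelihood:
  Personal: 0.18 × 0.346 = 0.06228
  Promotions: 0.16 × 0.265 = 0.0424
  Social: 0.14 × 0.084 = 0.01176
  Alerts: 0.3 × 0.041 = 0.0123
  Work: 0.18 × 0.02 = 0.0036
  Newsletters: 0.04 × 0.05 = 0.002
Normalizing constant = 0.13434.
P(Social | evidence) = 0.01176 / 0.13434 ≈ 0.088.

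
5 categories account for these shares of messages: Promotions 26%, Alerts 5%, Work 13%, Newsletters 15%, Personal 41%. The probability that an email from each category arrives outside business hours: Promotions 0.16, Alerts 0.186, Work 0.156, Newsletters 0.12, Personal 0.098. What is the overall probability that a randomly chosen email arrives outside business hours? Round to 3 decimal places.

0.129

By Bayes' rule, posterior ∝ prior × likelihood:
  Promotions: 0.26 × 0.16 = 0.0416
  Alerts: 0.05 × 0.186 = 0.0093
  Work: 0.13 × 0.156 = 0.02028
  Newsletters: 0.15 × 0.12 = 0.018
  Personal: 0.41 × 0.098 = 0.04018
P(off-hours) = 0.0416 + 0.0093 + 0.02028 + 0.018 + 0.04018 = 0.12936 → 0.129.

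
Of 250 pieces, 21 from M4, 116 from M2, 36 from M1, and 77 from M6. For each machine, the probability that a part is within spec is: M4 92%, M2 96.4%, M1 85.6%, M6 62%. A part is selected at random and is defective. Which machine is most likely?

Taking complements, P(defective | each) = M4 0.08, M2 0.036, M1 0.144, M6 0.38.
Prior × likelihood for each hypothesis:
  M4: 0.084 × 0.08 = 0.00672
  M2: 0.464 × 0.036 = 0.016704
  M1: 0.144 × 0.144 = 0.020736
  M6: 0.308 × 0.38 = 0.11704
Normalizing constant = 0.1612.
Largest term belongs to M6, so M6 is most probable.

M6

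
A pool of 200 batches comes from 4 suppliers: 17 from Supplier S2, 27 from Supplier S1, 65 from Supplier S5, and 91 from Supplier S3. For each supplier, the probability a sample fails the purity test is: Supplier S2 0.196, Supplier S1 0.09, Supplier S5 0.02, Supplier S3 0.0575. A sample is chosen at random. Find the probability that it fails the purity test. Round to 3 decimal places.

0.061

Prior × likelihood for each hypothesis:
  Supplier S2: 0.085 × 0.196 = 0.01666
  Supplier S1: 0.135 × 0.09 = 0.01215
  Supplier S5: 0.325 × 0.02 = 0.0065
  Supplier S3: 0.455 × 0.0575 = 0.0261625
P(off-spec) = 0.01666 + 0.01215 + 0.0065 + 0.0261625 = 0.0614725 → 0.061.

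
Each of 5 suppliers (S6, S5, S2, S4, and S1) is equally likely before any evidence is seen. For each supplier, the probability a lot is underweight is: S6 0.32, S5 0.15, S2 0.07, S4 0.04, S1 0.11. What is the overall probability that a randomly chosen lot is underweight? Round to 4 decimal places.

With a uniform prior (1/5 each), posterior ∝ likelihood:
  S6: 0.32
  S5: 0.15
  S2: 0.07
  S4: 0.04
  S1: 0.11
P(underweight) = (1/5) × (0.32 + 0.15 + 0.07 + 0.04 + 0.11) = 0.69/5 ≈ 0.1380.

0.1380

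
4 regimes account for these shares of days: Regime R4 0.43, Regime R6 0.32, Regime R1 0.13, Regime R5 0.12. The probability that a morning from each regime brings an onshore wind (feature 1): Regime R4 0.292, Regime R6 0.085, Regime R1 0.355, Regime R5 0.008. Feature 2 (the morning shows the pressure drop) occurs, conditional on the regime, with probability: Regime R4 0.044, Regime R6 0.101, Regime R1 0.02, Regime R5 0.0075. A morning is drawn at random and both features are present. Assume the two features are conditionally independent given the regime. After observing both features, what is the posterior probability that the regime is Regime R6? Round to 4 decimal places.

0.2985

Prior × likelihood for each hypothesis:
  Regime R4: 0.43 × 0.292 × 0.044 = 0.00552464
  Regime R6: 0.32 × 0.085 × 0.101 = 0.0027472
  Regime R1: 0.13 × 0.355 × 0.02 = 0.000923
  Regime R5: 0.12 × 0.008 × 0.0075 = 0.0000072
Total = 0.00920204.
P(Regime R6 | evidence) = 0.0027472 / 0.00920204 ≈ 0.2985.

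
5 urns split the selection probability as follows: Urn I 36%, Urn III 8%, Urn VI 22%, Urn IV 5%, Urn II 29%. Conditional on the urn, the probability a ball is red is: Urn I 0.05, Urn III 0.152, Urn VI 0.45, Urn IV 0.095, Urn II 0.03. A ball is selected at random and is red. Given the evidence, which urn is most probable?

Urn VI

By Bayes' rule, posterior ∝ prior × likelihood:
  Urn I: 0.36 × 0.05 = 0.018
  Urn III: 0.08 × 0.152 = 0.01216
  Urn VI: 0.22 × 0.45 = 0.099
  Urn IV: 0.05 × 0.095 = 0.00475
  Urn II: 0.29 × 0.03 = 0.0087
Sum = 0.14261.
Largest term belongs to Urn VI, so Urn VI is most probable.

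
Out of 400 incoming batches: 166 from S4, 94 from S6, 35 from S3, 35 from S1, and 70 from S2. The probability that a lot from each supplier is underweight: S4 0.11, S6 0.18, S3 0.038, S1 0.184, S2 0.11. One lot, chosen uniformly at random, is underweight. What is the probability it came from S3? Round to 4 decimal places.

Unnormalized posteriors (prior × likelihood):
  S4: 0.415 × 0.11 = 0.04565
  S6: 0.235 × 0.18 = 0.0423
  S3: 0.0875 × 0.038 = 0.003325
  S1: 0.0875 × 0.184 = 0.0161
  S2: 0.175 × 0.11 = 0.01925
Sum = 0.126625.
P(S3 | evidence) = 0.003325 / 0.126625 ≈ 0.0263.

0.0263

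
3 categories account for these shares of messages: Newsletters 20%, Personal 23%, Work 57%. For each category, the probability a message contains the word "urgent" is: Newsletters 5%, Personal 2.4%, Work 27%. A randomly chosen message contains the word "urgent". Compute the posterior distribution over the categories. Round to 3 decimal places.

Newsletters 0.059, Personal 0.033, Work 0.908

Prior × likelihood for each hypothesis:
  Newsletters: 0.2 × 0.05 = 0.01
  Personal: 0.23 × 0.024 = 0.00552
  Work: 0.57 × 0.27 = 0.1539
Sum = 0.16942.
P(Newsletters | urgent-flag) = 0.01/0.16942 ≈ 0.059
P(Personal | urgent-flag) = 0.00552/0.16942 ≈ 0.033
P(Work | urgent-flag) = 0.1539/0.16942 ≈ 0.908
(Check: 0.059+0.033+0.908 = 1.000.)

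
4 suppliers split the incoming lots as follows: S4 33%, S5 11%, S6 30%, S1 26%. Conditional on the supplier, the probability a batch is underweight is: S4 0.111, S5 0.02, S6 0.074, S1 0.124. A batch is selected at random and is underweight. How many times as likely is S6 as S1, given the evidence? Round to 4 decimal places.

By Bayes' rule, posterior ∝ prior × likelihood:
  S4: 0.33 × 0.111 = 0.03663
  S5: 0.11 × 0.02 = 0.0022
  S6: 0.3 × 0.074 = 0.0222
  S1: 0.26 × 0.124 = 0.03224
Sum = 0.09327.
The ratio is 0.0222 / 0.03224 (the normalizer cancels) = 0.6886.

0.6886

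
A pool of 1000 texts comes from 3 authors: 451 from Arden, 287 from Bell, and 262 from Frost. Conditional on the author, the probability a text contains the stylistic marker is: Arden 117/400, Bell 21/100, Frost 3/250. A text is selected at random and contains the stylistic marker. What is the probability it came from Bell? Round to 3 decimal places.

Compute prior × likelihood for every hypothesis:
  Arden: 0.451 × 0.2925 = 0.1319175
  Bell: 0.287 × 0.21 = 0.06027
  Frost: 0.262 × 0.012 = 0.003144
Sum = 0.1953315.
P(Bell | evidence) = 0.06027 / 0.1953315 ≈ 0.309.

0.309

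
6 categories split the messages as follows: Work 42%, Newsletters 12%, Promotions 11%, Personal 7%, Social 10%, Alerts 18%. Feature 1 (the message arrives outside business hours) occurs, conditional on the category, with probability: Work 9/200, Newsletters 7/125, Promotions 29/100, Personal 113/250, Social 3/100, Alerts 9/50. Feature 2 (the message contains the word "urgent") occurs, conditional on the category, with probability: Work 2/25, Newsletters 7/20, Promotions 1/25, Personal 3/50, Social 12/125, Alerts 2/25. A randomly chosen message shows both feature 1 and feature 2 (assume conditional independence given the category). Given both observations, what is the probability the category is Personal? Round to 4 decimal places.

By Bayes' rule, posterior ∝ prior × likelihood:
  Work: 0.42 × 0.045 × 0.08 = 0.001512
  Newsletters: 0.12 × 0.056 × 0.35 = 0.002352
  Promotions: 0.11 × 0.29 × 0.04 = 0.001276
  Personal: 0.07 × 0.452 × 0.06 = 0.0018984
  Social: 0.1 × 0.03 × 0.096 = 0.000288
  Alerts: 0.18 × 0.18 × 0.08 = 0.002592
Sum = 0.0099184.
P(Personal | evidence) = 0.0018984 / 0.0099184 ≈ 0.1914.

0.1914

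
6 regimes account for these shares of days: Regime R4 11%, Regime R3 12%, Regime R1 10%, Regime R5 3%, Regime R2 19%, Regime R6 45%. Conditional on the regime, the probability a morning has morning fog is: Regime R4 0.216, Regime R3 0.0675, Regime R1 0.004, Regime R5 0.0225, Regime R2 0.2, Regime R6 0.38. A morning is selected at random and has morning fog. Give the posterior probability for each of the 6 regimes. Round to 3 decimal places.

Regime R4 0.098, Regime R3 0.033, Regime R1 0.002, Regime R5 0.003, Regime R2 0.157, Regime R6 0.707

Compute prior × likelihood for every hypothesis:
  Regime R4: 0.11 × 0.216 = 0.02376
  Regime R3: 0.12 × 0.0675 = 0.0081
  Regime R1: 0.1 × 0.004 = 0.0004
  Regime R5: 0.03 × 0.0225 = 0.000675
  Regime R2: 0.19 × 0.2 = 0.038
  Regime R6: 0.45 × 0.38 = 0.171
Sum = 0.241935.
P(Regime R4 | fog) = 0.02376/0.241935 ≈ 0.098
P(Regime R3 | fog) = 0.0081/0.241935 ≈ 0.033
P(Regime R1 | fog) = 0.0004/0.241935 ≈ 0.002
P(Regime R5 | fog) = 0.000675/0.241935 ≈ 0.003
P(Regime R2 | fog) = 0.038/0.241935 ≈ 0.157
P(Regime R6 | fog) = 0.171/0.241935 ≈ 0.707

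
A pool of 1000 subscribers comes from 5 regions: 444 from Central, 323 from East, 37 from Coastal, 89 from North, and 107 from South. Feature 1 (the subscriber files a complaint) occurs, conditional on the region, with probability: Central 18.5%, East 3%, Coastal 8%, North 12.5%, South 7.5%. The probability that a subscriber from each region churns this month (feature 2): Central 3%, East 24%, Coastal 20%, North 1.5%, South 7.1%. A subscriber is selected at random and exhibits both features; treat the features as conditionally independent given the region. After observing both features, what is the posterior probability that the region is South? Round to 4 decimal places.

By Bayes' rule, posterior ∝ prior × likelihood:
  Central: 0.444 × 0.185 × 0.03 = 0.0024642
  East: 0.323 × 0.03 × 0.24 = 0.0023256
  Coastal: 0.037 × 0.08 × 0.2 = 0.000592
  North: 0.089 × 0.125 × 0.015 = 0.000166875
  South: 0.107 × 0.075 × 0.071 = 0.000569775
Normalizing constant = 0.00611845.
P(South | evidence) = 0.000569775 / 0.00611845 ≈ 0.0931.

0.0931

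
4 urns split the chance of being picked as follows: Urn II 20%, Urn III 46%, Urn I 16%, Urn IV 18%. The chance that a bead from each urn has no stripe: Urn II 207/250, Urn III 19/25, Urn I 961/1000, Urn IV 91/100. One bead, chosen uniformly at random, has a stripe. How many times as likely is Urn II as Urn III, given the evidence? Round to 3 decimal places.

Taking complements, P(striped | each) = Urn II 0.172, Urn III 0.24, Urn I 0.039, Urn IV 0.09.
Compute prior × likelihood for every hypothesis:
  Urn II: 0.2 × 0.172 = 0.0344
  Urn III: 0.46 × 0.24 = 0.1104
  Urn I: 0.16 × 0.039 = 0.00624
  Urn IV: 0.18 × 0.09 = 0.0162
Total = 0.16724.
The ratio is 0.0344 / 0.1104 (the normalizer cancels) = 0.312.

0.312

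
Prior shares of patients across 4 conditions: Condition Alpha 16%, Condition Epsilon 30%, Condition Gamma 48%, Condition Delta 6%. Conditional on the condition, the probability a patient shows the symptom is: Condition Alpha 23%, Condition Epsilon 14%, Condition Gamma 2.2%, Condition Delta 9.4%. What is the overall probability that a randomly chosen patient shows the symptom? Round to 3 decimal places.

Unnormalized posteriors (prior × likelihood):
  Condition Alpha: 0.16 × 0.23 = 0.0368
  Condition Epsilon: 0.3 × 0.14 = 0.042
  Condition Gamma: 0.48 × 0.022 = 0.01056
  Condition Delta: 0.06 × 0.094 = 0.00564
P(symptomatic) = 0.0368 + 0.042 + 0.01056 + 0.00564 = 0.095 → 0.095.

0.095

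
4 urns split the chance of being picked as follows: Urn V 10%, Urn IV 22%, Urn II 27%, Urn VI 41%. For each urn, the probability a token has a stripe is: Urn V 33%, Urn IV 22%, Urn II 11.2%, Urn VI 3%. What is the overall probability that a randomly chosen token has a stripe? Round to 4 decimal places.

0.1239

Prior × likelihood for each hypothesis:
  Urn V: 0.1 × 0.33 = 0.033
  Urn IV: 0.22 × 0.22 = 0.0484
  Urn II: 0.27 × 0.112 = 0.03024
  Urn VI: 0.41 × 0.03 = 0.0123
P(striped) = 0.033 + 0.0484 + 0.03024 + 0.0123 = 0.12394 → 0.1239.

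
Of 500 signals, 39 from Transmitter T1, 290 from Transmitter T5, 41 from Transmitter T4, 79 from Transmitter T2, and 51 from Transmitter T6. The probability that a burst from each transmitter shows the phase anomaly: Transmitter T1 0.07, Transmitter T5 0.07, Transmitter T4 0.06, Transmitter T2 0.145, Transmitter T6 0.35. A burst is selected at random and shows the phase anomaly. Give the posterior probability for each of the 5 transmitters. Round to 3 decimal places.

By Bayes' rule, posterior ∝ prior × likelihood:
  Transmitter T1: 0.078 × 0.07 = 0.00546
  Transmitter T5: 0.58 × 0.07 = 0.0406
  Transmitter T4: 0.082 × 0.06 = 0.00492
  Transmitter T2: 0.158 × 0.145 = 0.02291
  Transmitter T6: 0.102 × 0.35 = 0.0357
Total = 0.10959.
P(Transmitter T1 | anomaly) = 0.00546/0.10959 ≈ 0.050
P(Transmitter T5 | anomaly) = 0.0406/0.10959 ≈ 0.370
P(Transmitter T4 | anomaly) = 0.00492/0.10959 ≈ 0.045
P(Transmitter T2 | anomaly) = 0.02291/0.10959 ≈ 0.209
P(Transmitter T6 | anomaly) = 0.0357/0.10959 ≈ 0.326
(Check: 0.050+0.370+0.045+0.209+0.326 = 1.000.)

Transmitter T1 0.050, Transmitter T5 0.370, Transmitter T4 0.045, Transmitter T2 0.209, Transmitter T6 0.326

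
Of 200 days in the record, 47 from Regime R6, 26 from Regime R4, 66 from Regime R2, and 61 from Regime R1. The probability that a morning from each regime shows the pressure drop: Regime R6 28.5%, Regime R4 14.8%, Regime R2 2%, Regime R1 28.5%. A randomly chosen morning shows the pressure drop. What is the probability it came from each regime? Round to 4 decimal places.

By Bayes' rule, posterior ∝ prior × likelihood:
  Regime R6: 0.235 × 0.285 = 0.066975
  Regime R4: 0.13 × 0.148 = 0.01924
  Regime R2: 0.33 × 0.02 = 0.0066
  Regime R1: 0.305 × 0.285 = 0.086925
Sum = 0.17974.
P(Regime R6 | drop) = 0.066975/0.17974 ≈ 0.3726
P(Regime R4 | drop) = 0.01924/0.17974 ≈ 0.1070
P(Regime R2 | drop) = 0.0066/0.17974 ≈ 0.0367
P(Regime R1 | drop) = 0.086925/0.17974 ≈ 0.4836

Regime R6 0.3726, Regime R4 0.1070, Regime R2 0.0367, Regime R1 0.4836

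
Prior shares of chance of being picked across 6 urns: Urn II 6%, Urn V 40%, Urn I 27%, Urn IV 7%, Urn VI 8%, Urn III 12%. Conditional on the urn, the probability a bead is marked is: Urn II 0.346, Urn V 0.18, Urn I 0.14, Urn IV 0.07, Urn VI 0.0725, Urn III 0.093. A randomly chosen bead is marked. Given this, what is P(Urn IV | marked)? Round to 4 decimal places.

0.0321

Compute prior × likelihood for every hypothesis:
  Urn II: 0.06 × 0.346 = 0.02076
  Urn V: 0.4 × 0.18 = 0.072
  Urn I: 0.27 × 0.14 = 0.0378
  Urn IV: 0.07 × 0.07 = 0.0049
  Urn VI: 0.08 × 0.0725 = 0.0058
  Urn III: 0.12 × 0.093 = 0.01116
Total = 0.15242.
P(Urn IV | evidence) = 0.0049 / 0.15242 ≈ 0.0321.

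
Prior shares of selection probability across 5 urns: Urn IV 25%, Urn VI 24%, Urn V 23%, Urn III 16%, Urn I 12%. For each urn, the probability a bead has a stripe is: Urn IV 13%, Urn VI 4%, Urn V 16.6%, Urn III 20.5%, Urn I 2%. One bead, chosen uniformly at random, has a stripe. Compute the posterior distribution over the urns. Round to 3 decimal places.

Urn IV 0.281, Urn VI 0.083, Urn V 0.331, Urn III 0.284, Urn I 0.021

By Bayes' rule, posterior ∝ prior × likelihood:
  Urn IV: 0.25 × 0.13 = 0.0325
  Urn VI: 0.24 × 0.04 = 0.0096
  Urn V: 0.23 × 0.166 = 0.03818
  Urn III: 0.16 × 0.205 = 0.0328
  Urn I: 0.12 × 0.02 = 0.0024
Normalizing constant = 0.11548.
P(Urn IV | striped) = 0.0325/0.11548 ≈ 0.281
P(Urn VI | striped) = 0.0096/0.11548 ≈ 0.083
P(Urn V | striped) = 0.03818/0.11548 ≈ 0.331
P(Urn III | striped) = 0.0328/0.11548 ≈ 0.284
P(Urn I | striped) = 0.0024/0.11548 ≈ 0.021
(Check: 0.281+0.083+0.331+0.284+0.021 = 1.000.)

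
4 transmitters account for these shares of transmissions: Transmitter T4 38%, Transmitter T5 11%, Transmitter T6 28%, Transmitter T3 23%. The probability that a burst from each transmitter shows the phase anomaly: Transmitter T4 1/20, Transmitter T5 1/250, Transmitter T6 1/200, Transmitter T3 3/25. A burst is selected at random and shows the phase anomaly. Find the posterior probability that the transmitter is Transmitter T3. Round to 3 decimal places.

0.570

Prior × likelihood for each hypothesis:
  Transmitter T4: 0.38 × 0.05 = 0.019
  Transmitter T5: 0.11 × 0.004 = 0.00044
  Transmitter T6: 0.28 × 0.005 = 0.0014
  Transmitter T3: 0.23 × 0.12 = 0.0276
Total = 0.04844.
P(Transmitter T3 | evidence) = 0.0276 / 0.04844 ≈ 0.570.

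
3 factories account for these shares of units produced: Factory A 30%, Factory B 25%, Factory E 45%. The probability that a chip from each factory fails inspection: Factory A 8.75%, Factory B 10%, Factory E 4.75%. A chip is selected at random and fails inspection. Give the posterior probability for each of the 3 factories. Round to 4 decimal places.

Factory A 0.3614, Factory B 0.3442, Factory E 0.2943

Compute prior × likelihood for every hypothesis:
  Factory A: 0.3 × 0.0875 = 0.02625
  Factory B: 0.25 × 0.1 = 0.025
  Factory E: 0.45 × 0.0475 = 0.021375
Total = 0.072625.
P(Factory A | nonconforming) = 0.02625/0.072625 ≈ 0.3614
P(Factory B | nonconforming) = 0.025/0.072625 ≈ 0.3442
P(Factory E | nonconforming) = 0.021375/0.072625 ≈ 0.2943
(Check: 0.3614+0.3442+0.2943 = 0.9999.)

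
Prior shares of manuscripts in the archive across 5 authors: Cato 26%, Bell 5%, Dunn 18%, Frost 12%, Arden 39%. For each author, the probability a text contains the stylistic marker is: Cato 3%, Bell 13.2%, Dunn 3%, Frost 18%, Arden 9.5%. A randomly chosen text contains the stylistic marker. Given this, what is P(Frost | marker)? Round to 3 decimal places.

Unnormalized posteriors (prior × likelihood):
  Cato: 0.26 × 0.03 = 0.0078
  Bell: 0.05 × 0.132 = 0.0066
  Dunn: 0.18 × 0.03 = 0.0054
  Frost: 0.12 × 0.18 = 0.0216
  Arden: 0.39 × 0.095 = 0.03705
Normalizing constant = 0.07845.
P(Frost | evidence) = 0.0216 / 0.07845 ≈ 0.275.

0.275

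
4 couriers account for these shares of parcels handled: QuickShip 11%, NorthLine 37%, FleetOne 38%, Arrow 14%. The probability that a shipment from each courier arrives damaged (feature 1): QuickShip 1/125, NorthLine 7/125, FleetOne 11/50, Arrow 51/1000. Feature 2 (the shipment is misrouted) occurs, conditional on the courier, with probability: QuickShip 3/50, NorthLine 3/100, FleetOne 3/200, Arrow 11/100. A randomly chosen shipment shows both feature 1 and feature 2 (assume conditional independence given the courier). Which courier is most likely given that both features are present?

Prior × likelihood for each hypothesis:
  QuickShip: 0.11 × 0.008 × 0.06 = 0.0000528
  NorthLine: 0.37 × 0.056 × 0.03 = 0.0006216
  FleetOne: 0.38 × 0.22 × 0.015 = 0.001254
  Arrow: 0.14 × 0.051 × 0.11 = 0.0007854
Normalizing constant = 0.0027138.
Largest term belongs to FleetOne, so FleetOne is most probable.

FleetOne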